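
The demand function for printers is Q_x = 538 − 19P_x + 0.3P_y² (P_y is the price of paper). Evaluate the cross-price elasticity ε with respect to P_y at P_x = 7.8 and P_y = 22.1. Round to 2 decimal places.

At P_x = 7.8 and P_y = 22.1: Q_x = 536.323.
∂Q_x/∂P_y = 0.6P_y = 0.6(22.1) = 13.2600.
ε = (∂Q_x/∂P_y)(P_y/Q_x) = 13.2600 × (22.1/536.323) ≈ 0.55.

0.55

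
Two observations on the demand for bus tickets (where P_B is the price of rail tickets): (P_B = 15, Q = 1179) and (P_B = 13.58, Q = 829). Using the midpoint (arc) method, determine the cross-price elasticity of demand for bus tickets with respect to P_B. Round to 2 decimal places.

3.51

ΔQ_A = 829 − 1179 = -350; ΔP_B = 13.58 − 15 = -1.42.
Midpoints: Q̄_A = 1004.0, P̄_B = 14.29.
ε = (ΔQ_A/Q̄_A)/(ΔP_B/P̄_B) = (-350/1004.0)/(-1.42/14.29) ≈ 3.51.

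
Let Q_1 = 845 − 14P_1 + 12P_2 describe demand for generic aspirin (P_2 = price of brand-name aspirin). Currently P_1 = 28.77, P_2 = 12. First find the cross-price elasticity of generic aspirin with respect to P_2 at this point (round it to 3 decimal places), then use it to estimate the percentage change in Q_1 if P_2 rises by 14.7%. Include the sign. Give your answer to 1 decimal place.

3.6%

At P_1 = 28.77, P_2 = 12: Q_1 = 586.22.
∂Q_1/∂P_2 = 12.
ε = (∂Q_1/∂P_2)(P_2/Q_1) = 12.0000 × 12/586.22 ≈ 0.246.
%ΔQ_1 ≈ ε × %ΔP_2 = 0.246 × (14.7%) = 3.6%.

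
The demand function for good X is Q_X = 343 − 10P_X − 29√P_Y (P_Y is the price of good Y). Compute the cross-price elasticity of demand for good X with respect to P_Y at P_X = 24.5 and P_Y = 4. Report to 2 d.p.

At P_X = 24.5 and P_Y = 4: Q_X = 40.
∂Q_X/∂P_Y = -29/(2√P_Y) = -29/(2√4) = -7.2500.
ε = (∂Q_X/∂P_Y)(P_Y/Q_X) = -7.2500 × (4/40) ≈ -0.73.

-0.73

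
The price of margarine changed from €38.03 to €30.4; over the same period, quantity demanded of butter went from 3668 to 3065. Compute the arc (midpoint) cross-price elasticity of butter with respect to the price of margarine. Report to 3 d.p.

ΔQ_A = 3065 − 3668 = -603; ΔP_B = 30.4 − 38.03 = -7.63.
Midpoints: Q̄_A = 3366.5, P̄_B = 34.22.
ε = (ΔQ_A/Q̄_A)/(ΔP_B/P̄_B) = (-603/3366.5)/(-7.63/34.22) ≈ 0.803.
ε > 0: butter and margarine are substitutes.

0.803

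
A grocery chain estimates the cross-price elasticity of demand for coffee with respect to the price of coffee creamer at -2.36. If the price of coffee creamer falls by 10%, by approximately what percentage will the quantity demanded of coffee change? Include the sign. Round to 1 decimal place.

23.6%

%ΔQ ≈ ε × %ΔP of coffee creamer = -2.36 × (-10%) = 23.6%.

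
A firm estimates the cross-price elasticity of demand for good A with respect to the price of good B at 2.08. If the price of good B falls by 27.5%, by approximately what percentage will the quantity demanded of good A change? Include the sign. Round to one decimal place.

-57.2%

%ΔQ ≈ ε × %ΔP of good B = 2.08 × (-27.5%) = -57.2%.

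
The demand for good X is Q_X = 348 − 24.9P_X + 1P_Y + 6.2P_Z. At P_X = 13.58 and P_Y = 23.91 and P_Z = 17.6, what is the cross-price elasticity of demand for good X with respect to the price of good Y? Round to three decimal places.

At P_X = 13.58 and P_Y = 23.91 and P_Z = 17.6: Q_X = 142.888.
∂Q_X/∂P_Y = 1.
ε = (∂Q_X/∂P_Y)(P_Y/Q_X) = 1 × (23.91/142.888) ≈ 0.167.

0.167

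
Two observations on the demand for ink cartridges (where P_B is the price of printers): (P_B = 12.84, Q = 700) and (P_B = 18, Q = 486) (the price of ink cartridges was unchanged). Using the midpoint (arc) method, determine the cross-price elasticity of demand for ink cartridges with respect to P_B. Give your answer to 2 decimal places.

ΔQ_A = 486 − 700 = -214; ΔP_B = 18 − 12.84 = 5.16.
Midpoints: Q̄_A = 593.0, P̄_B = 15.42.
ε = (ΔQ_A/Q̄_A)/(ΔP_B/P̄_B) = (-214/593.0)/(5.16/15.42) ≈ -1.08.

-1.08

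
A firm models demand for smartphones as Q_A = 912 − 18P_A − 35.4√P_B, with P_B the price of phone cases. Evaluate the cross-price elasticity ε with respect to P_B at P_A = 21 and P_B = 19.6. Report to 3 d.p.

At P_A = 21 and P_B = 19.6: Q_A = 377.278.
∂Q_A/∂P_B = -35.4/(2√P_B) = -35.4/(2√19.6) = -3.9980.
ε = (∂Q_A/∂P_B)(P_B/Q_A) = -3.9980 × (19.6/377.278) ≈ -0.208.
ε < 0: complements.

-0.208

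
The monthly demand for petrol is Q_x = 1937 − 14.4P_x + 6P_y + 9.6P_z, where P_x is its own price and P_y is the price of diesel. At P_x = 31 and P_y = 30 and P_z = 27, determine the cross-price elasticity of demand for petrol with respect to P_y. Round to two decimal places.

At P_x = 31 and P_y = 30 and P_z = 27: Q_x = 1929.8.
∂Q_x/∂P_y = 6.
ε = (∂Q_x/∂P_y)(P_y/Q_x) = 6 × (30/1929.8) ≈ 0.09.
Since ε > 0, petrol and diesel are substitutes.

0.09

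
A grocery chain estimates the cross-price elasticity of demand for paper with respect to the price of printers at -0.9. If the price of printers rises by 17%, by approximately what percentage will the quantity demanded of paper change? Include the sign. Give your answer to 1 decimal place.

-15.3%

%ΔQ ≈ ε × %ΔP of printers = -0.9 × (17%) = -15.3%.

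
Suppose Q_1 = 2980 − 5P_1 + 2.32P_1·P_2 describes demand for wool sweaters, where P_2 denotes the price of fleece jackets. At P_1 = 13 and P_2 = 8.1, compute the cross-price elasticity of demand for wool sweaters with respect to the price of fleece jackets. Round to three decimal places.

0.077

At P_1 = 13 and P_2 = 8.1: Q_1 = 3159.296.
∂Q_1/∂P_2 = 2.32P_1 = 2.32(13) = 30.1600.
ε = (∂Q_1/∂P_2)(P_2/Q_1) = 30.1600 × (8.1/3159.296) ≈ 0.077.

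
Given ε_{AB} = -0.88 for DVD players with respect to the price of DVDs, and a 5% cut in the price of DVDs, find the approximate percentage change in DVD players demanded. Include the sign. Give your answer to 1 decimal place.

4.4%

%ΔQ ≈ ε × %ΔP of DVDs = -0.88 × (-5%) = 4.4%.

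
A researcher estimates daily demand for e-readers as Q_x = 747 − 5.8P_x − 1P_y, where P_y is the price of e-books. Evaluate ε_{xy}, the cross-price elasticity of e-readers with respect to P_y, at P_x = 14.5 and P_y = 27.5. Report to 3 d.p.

At P_x = 14.5 and P_y = 27.5: Q_x = 635.4.
∂Q_x/∂P_y = -1.
ε = (∂Q_x/∂P_y)(P_y/Q_x) = -1 × (27.5/635.4) ≈ -0.043.
Since ε < 0, e-readers and e-books are complements.

-0.043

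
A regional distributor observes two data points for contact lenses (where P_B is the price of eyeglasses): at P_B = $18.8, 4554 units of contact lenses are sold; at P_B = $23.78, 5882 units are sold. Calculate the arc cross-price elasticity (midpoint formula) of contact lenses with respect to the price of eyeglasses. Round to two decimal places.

ΔQ_A = 5882 − 4554 = 1328; ΔP_B = 23.78 − 18.8 = 4.98.
Midpoints: Q̄_A = 5218.0, P̄_B = 21.29.
ε = (ΔQ_A/Q̄_A)/(ΔP_B/P̄_B) = (1328/5218.0)/(4.98/21.29) ≈ 1.09.

1.09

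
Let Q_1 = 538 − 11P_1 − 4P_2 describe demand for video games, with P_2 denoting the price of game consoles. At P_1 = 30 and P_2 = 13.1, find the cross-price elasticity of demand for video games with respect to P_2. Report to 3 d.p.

-0.337

At P_1 = 30 and P_2 = 13.1: Q_1 = 155.6.
∂Q_1/∂P_2 = -4.
ε = (∂Q_1/∂P_2)(P_2/Q_1) = -4 × (13.1/155.6) ≈ -0.337.
Since ε < 0, video games and game consoles are complements.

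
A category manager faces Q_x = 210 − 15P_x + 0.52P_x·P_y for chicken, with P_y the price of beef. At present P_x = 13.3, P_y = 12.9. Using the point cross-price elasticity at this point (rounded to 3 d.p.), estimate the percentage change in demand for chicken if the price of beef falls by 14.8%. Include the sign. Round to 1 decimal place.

At P_x = 13.3, P_y = 12.9: Q_x = 99.716.
∂Q_x/∂P_y = 0.52P_x = 6.9160.
ε = (∂Q_x/∂P_y)(P_y/Q_x) = 6.9160 × 12.9/99.716 ≈ 0.895.
%ΔQ_x ≈ ε × %ΔP_y = 0.895 × (-14.8%) = -13.2%.

-13.2%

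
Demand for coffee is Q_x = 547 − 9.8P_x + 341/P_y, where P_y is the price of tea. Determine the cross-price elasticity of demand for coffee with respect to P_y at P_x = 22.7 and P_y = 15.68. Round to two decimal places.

-0.06

At P_x = 22.7 and P_y = 15.68: Q_x = 346.287.
∂Q_x/∂P_y = −341/P_y² = -1.3870.
ε = (∂Q_x/∂P_y)(P_y/Q_x) = -1.3870 × (15.68/346.287) ≈ -0.06.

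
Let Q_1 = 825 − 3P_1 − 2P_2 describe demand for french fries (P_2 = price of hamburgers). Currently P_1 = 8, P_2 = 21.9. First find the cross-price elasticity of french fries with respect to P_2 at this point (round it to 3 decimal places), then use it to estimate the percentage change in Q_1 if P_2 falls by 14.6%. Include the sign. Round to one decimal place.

At P_1 = 8, P_2 = 21.9: Q_1 = 757.2.
∂Q_1/∂P_2 = -2.
ε = (∂Q_1/∂P_2)(P_2/Q_1) = -2.0000 × 21.9/757.2 ≈ -0.058.
%ΔQ_1 ≈ ε × %ΔP_2 = -0.058 × (-14.6%) = 0.8%.

0.8%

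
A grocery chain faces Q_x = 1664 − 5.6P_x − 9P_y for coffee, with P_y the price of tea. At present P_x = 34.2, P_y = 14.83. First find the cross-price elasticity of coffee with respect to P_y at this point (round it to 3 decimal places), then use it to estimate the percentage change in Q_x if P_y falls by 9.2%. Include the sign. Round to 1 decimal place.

0.9%

At P_x = 34.2, P_y = 14.83: Q_x = 1339.01.
∂Q_x/∂P_y = -9.
ε = (∂Q_x/∂P_y)(P_y/Q_x) = -9.0000 × 14.83/1339.01 ≈ -0.100.
%ΔQ_x ≈ ε × %ΔP_y = -0.100 × (-9.2%) = 0.9%.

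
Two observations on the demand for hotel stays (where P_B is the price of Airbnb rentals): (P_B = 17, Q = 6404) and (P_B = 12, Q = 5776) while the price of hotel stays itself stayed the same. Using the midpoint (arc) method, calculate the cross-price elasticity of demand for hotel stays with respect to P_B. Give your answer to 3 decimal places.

0.299

ΔQ_A = 5776 − 6404 = -628; ΔP_B = 12 − 17 = -5.
Midpoints: Q̄_A = 6090.0, P̄_B = 14.50.
ε = (ΔQ_A/Q̄_A)/(ΔP_B/P̄_B) = (-628/6090.0)/(-5/14.50) ≈ 0.299.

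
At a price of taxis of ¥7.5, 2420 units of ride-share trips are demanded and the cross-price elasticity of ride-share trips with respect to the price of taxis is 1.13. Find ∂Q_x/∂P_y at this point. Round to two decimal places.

364.61

ε = (∂Q_x/∂P_y)·(P_y/Q_x) ⇒ ∂Q_x/∂P_y = ε·Q_x/P_y = 1.13 × 2420/7.5 ≈ 364.61.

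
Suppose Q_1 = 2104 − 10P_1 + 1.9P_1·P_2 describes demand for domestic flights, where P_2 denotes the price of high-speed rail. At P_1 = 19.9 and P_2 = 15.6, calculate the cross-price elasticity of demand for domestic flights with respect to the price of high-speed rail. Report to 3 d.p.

At P_1 = 19.9 and P_2 = 15.6: Q_1 = 2494.836.
∂Q_1/∂P_2 = 1.9P_1 = 1.9(19.9) = 37.8100.
ε = (∂Q_1/∂P_2)(P_2/Q_1) = 37.8100 × (15.6/2494.836) ≈ 0.236.

0.236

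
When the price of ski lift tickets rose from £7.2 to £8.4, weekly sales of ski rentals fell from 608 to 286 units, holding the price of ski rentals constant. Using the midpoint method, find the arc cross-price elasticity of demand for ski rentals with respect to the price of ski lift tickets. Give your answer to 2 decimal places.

ΔQ_A = 286 − 608 = -322; ΔP_B = 8.4 − 7.2 = 1.2.
Midpoints: Q̄_A = 447.0, P̄_B = 7.80.
ε = (ΔQ_A/Q̄_A)/(ΔP_B/P̄_B) = (-322/447.0)/(1.2/7.80) ≈ -4.68.
ε < 0: ski rentals and ski lift tickets are complements.

-4.68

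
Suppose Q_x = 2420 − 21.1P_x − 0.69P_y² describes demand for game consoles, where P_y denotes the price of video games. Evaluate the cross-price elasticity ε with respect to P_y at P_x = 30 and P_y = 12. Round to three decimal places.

At P_x = 30 and P_y = 12: Q_x = 1687.64.
∂Q_x/∂P_y = -1.38P_y = -1.38(12) = -16.5600.
ε = (∂Q_x/∂P_y)(P_y/Q_x) = -16.5600 × (12/1687.64) ≈ -0.118.

-0.118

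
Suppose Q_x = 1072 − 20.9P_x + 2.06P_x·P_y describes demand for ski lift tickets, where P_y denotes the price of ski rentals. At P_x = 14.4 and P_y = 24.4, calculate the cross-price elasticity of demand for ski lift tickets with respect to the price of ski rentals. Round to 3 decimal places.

0.484

At P_x = 14.4 and P_y = 24.4: Q_x = 1494.842.
∂Q_x/∂P_y = 2.06P_x = 2.06(14.4) = 29.6640.
ε = (∂Q_x/∂P_y)(P_y/Q_x) = 29.6640 × (24.4/1494.842) ≈ 0.484.
ε > 0: substitutes.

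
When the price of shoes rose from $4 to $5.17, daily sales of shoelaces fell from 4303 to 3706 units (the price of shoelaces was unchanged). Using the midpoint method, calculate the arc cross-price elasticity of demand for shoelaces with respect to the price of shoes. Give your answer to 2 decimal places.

ΔQ_A = 3706 − 4303 = -597; ΔP_B = 5.17 − 4 = 1.17.
Midpoints: Q̄_A = 4004.5, P̄_B = 4.58.
ε = (ΔQ_A/Q̄_A)/(ΔP_B/P̄_B) = (-597/4004.5)/(1.17/4.58) ≈ -0.58.

-0.58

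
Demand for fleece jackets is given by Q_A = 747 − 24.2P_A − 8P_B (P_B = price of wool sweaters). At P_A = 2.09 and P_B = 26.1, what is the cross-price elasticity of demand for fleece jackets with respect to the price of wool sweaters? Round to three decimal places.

-0.428

At P_A = 2.09 and P_B = 26.1: Q_A = 487.622.
∂Q_A/∂P_B = -8.
ε = (∂Q_A/∂P_B)(P_B/Q_A) = -8 × (26.1/487.622) ≈ -0.428.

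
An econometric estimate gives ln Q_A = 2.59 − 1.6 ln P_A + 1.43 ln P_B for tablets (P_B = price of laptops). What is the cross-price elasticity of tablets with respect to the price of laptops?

In a log-linear (constant-elasticity) demand function, the coefficient on ln P_B is the cross-price elasticity.
ε = 1.43. Positive, so tablets and laptops are substitutes.

1.43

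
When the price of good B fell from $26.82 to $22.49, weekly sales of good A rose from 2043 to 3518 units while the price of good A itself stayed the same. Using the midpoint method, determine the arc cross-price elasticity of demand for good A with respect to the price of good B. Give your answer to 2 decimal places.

-3.02

ΔQ_A = 3518 − 2043 = 1475; ΔP_B = 22.49 − 26.82 = -4.33.
Midpoints: Q̄_A = 2780.5, P̄_B = 24.66.
ε = (ΔQ_A/Q̄_A)/(ΔP_B/P̄_B) = (1475/2780.5)/(-4.33/24.66) ≈ -3.02.
ε < 0: good A and good B are complements.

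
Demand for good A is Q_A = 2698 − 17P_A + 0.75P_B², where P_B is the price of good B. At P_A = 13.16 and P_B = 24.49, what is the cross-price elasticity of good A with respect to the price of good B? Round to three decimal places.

At P_A = 13.16 and P_B = 24.49: Q_A = 2924.100.
∂Q_A/∂P_B = 1.5P_B = 1.5(24.49) = 36.7350.
ε = (∂Q_A/∂P_B)(P_B/Q_A) = 36.7350 × (24.49/2924.100) ≈ 0.308.
ε > 0: substitutes.

0.308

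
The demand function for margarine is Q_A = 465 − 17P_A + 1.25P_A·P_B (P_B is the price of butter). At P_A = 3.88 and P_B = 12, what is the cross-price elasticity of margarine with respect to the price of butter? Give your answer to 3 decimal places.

At P_A = 3.88 and P_B = 12: Q_A = 457.24.
∂Q_A/∂P_B = 1.25P_A = 1.25(3.88) = 4.8500.
ε = (∂Q_A/∂P_B)(P_B/Q_A) = 4.8500 × (12/457.24) ≈ 0.127.
ε > 0: substitutes.

0.127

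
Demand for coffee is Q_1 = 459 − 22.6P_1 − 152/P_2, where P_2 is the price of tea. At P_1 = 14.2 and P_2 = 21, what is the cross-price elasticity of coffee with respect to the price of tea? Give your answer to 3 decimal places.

0.055

At P_1 = 14.2 and P_2 = 21: Q_1 = 130.842.
∂Q_1/∂P_2 = 152/P_2² = 0.3447.
ε = (∂Q_1/∂P_2)(P_2/Q_1) = 0.3447 × (21/130.842) ≈ 0.055.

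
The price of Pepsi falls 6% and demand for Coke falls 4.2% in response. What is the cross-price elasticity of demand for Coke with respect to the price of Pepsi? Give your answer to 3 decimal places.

0.700

ε = (%ΔQ of Coke) / (%ΔP of Pepsi) = (-4.2%) / (-6%) ≈ 0.700.
Positive cross-price elasticity: substitutes.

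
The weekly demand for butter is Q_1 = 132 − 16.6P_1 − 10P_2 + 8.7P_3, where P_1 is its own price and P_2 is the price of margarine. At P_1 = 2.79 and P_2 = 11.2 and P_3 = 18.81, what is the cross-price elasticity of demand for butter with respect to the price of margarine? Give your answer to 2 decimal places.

-0.82

At P_1 = 2.79 and P_2 = 11.2 and P_3 = 18.81: Q_1 = 137.333.
∂Q_1/∂P_2 = -10.
ε = (∂Q_1/∂P_2)(P_2/Q_1) = -10 × (11.2/137.333) ≈ -0.82.
Since ε < 0, butter and margarine are complements.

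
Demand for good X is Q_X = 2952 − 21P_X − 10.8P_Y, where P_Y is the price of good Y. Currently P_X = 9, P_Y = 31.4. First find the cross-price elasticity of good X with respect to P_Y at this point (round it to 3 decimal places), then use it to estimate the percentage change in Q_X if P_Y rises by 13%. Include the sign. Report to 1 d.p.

-1.8%

At P_X = 9, P_Y = 31.4: Q_X = 2423.88.
∂Q_X/∂P_Y = -10.8.
ε = (∂Q_X/∂P_Y)(P_Y/Q_X) = -10.8000 × 31.4/2423.88 ≈ -0.140.
%ΔQ_X ≈ ε × %ΔP_Y = -0.140 × (13%) = -1.8%.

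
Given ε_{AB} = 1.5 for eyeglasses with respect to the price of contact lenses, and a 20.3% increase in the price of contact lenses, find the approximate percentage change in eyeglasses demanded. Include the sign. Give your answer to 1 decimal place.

30.5%

%ΔQ ≈ ε × %ΔP of contact lenses = 1.5 × (20.3%) = 30.5%.
Demand for eyeglasses rises by about 30.5%.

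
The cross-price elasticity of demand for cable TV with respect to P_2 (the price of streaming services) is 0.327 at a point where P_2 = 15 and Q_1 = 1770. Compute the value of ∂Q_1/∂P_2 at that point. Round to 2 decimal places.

ε = (∂Q_1/∂P_2)·(P_2/Q_1) ⇒ ∂Q_1/∂P_2 = ε·Q_1/P_2 = 0.327 × 1770/15 ≈ 38.59.

38.59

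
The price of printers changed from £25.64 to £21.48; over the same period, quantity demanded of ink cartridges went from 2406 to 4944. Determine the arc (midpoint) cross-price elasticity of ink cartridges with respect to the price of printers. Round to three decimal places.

ΔQ_A = 4944 − 2406 = 2538; ΔP_B = 21.48 − 25.64 = -4.16.
Midpoints: Q̄_A = 3675.0, P̄_B = 23.56.
ε = (ΔQ_A/Q̄_A)/(ΔP_B/P̄_B) = (2538/3675.0)/(-4.16/23.56) ≈ -3.911.

-3.911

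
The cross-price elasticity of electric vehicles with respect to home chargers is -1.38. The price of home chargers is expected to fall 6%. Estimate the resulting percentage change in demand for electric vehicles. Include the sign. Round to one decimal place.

8.3%

%ΔQ ≈ ε × %ΔP of home chargers = -1.38 × (-6%) = 8.3%.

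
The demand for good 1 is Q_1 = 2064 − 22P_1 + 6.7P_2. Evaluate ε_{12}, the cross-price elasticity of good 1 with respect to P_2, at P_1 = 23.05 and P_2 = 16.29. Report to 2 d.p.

At P_1 = 23.05 and P_2 = 16.29: Q_1 = 1666.043.
∂Q_1/∂P_2 = 6.7.
ε = (∂Q_1/∂P_2)(P_2/Q_1) = 6.7 × (16.29/1666.043) ≈ 0.07.
Since ε > 0, good 1 and good 2 are substitutes.

0.07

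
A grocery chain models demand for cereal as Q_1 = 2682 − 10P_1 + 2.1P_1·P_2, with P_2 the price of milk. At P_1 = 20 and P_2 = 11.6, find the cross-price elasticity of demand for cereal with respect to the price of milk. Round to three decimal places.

0.164

At P_1 = 20 and P_2 = 11.6: Q_1 = 2969.2.
∂Q_1/∂P_2 = 2.1P_1 = 2.1(20) = 42.0000.
ε = (∂Q_1/∂P_2)(P_2/Q_1) = 42.0000 × (11.6/2969.2) ≈ 0.164.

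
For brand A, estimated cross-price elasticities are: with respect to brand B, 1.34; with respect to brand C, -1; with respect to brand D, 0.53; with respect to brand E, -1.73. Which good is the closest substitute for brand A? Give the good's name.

Substitutes have ε > 0. Among the positive values, 1.34 (brand B) is largest.

brand B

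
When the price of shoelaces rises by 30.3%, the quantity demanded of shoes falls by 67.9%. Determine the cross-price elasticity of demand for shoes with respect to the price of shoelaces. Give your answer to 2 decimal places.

ε = (%ΔQ of shoes) / (%ΔP of shoelaces) = (-67.9%) / (30.3%) ≈ -2.24.

-2.24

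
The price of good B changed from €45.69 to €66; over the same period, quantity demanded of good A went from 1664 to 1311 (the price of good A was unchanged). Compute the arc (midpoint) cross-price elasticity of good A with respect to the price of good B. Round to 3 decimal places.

ΔQ_A = 1311 − 1664 = -353; ΔP_B = 66 − 45.69 = 20.31.
Midpoints: Q̄_A = 1487.5, P̄_B = 55.84.
ε = (ΔQ_A/Q̄_A)/(ΔP_B/P̄_B) = (-353/1487.5)/(20.31/55.84) ≈ -0.653.
ε < 0: good A and good B are complements.

-0.653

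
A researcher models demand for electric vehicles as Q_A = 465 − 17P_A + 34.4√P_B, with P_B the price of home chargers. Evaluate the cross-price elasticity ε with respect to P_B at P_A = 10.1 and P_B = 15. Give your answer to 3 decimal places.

At P_A = 10.1 and P_B = 15: Q_A = 426.531.
∂Q_A/∂P_B = 34.4/(2√P_B) = 34.4/(2√15) = 4.4410.
ε = (∂Q_A/∂P_B)(P_B/Q_A) = 4.4410 × (15/426.531) ≈ 0.156.
ε > 0: substitutes.

0.156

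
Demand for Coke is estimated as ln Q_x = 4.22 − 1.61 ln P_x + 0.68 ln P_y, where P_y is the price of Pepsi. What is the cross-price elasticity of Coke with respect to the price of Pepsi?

0.68

In a log-linear (constant-elasticity) demand function, the coefficient on ln P_y is the cross-price elasticity.
ε = 0.68. Positive, so Coke and Pepsi are substitutes.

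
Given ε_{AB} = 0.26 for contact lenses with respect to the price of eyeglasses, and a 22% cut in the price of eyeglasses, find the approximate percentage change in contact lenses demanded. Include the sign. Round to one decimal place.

-5.7%

%ΔQ ≈ ε × %ΔP of eyeglasses = 0.26 × (-22%) = -5.7%.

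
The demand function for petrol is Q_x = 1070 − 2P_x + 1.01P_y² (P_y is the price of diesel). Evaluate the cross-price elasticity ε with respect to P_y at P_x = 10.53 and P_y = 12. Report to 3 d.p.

At P_x = 10.53 and P_y = 12: Q_x = 1194.38.
∂Q_x/∂P_y = 2.02P_y = 2.02(12) = 24.2400.
ε = (∂Q_x/∂P_y)(P_y/Q_x) = 24.2400 × (12/1194.38) ≈ 0.244.

0.244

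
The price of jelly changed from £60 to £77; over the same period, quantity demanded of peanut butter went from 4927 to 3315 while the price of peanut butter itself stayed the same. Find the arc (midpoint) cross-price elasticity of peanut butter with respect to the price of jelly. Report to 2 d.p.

ΔQ_A = 3315 − 4927 = -1612; ΔP_B = 77 − 60 = 17.
Midpoints: Q̄_A = 4121.0, P̄_B = 68.50.
ε = (ΔQ_A/Q̄_A)/(ΔP_B/P̄_B) = (-1612/4121.0)/(17/68.50) ≈ -1.58.

-1.58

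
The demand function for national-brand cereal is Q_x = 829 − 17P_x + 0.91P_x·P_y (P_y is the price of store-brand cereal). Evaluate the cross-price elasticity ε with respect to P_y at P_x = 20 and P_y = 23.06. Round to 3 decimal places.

0.462

At P_x = 20 and P_y = 23.06: Q_x = 908.692.
∂Q_x/∂P_y = 0.91P_x = 0.91(20) = 18.2000.
ε = (∂Q_x/∂P_y)(P_y/Q_x) = 18.2000 × (23.06/908.692) ≈ 0.462.
ε > 0: substitutes.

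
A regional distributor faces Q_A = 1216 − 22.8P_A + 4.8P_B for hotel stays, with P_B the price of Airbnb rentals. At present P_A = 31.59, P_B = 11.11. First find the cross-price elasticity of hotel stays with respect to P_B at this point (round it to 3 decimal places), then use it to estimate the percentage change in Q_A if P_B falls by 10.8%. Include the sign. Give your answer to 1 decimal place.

-1.0%

At P_A = 31.59, P_B = 11.11: Q_A = 549.076.
∂Q_A/∂P_B = 4.8.
ε = (∂Q_A/∂P_B)(P_B/Q_A) = 4.8000 × 11.11/549.076 ≈ 0.097.
%ΔQ_A ≈ ε × %ΔP_B = 0.097 × (-10.8%) = -1.0%.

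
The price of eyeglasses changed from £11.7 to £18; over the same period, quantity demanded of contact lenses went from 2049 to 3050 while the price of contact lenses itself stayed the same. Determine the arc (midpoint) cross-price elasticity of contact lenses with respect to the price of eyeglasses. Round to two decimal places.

0.93

ΔQ_A = 3050 − 2049 = 1001; ΔP_B = 18 − 11.7 = 6.3.
Midpoints: Q̄_A = 2549.5, P̄_B = 14.85.
ε = (ΔQ_A/Q̄_A)/(ΔP_B/P̄_B) = (1001/2549.5)/(6.3/14.85) ≈ 0.93.
ε > 0: contact lenses and eyeglasses are substitutes.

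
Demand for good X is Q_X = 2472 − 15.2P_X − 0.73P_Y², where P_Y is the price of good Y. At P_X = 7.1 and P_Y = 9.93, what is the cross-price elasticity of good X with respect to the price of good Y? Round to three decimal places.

At P_X = 7.1 and P_Y = 9.93: Q_X = 2292.098.
∂Q_X/∂P_Y = -1.46P_Y = -1.46(9.93) = -14.4978.
ε = (∂Q_X/∂P_Y)(P_Y/Q_X) = -14.4978 × (9.93/2292.098) ≈ -0.063.

-0.063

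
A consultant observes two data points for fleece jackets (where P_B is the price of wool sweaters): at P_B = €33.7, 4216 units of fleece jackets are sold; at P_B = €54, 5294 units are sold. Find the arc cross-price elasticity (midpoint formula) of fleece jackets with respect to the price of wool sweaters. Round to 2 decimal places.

ΔQ_A = 5294 − 4216 = 1078; ΔP_B = 54 − 33.7 = 20.3.
Midpoints: Q̄_A = 4755.0, P̄_B = 43.85.
ε = (ΔQ_A/Q̄_A)/(ΔP_B/P̄_B) = (1078/4755.0)/(20.3/43.85) ≈ 0.49.
ε > 0: fleece jackets and wool sweaters are substitutes.

0.49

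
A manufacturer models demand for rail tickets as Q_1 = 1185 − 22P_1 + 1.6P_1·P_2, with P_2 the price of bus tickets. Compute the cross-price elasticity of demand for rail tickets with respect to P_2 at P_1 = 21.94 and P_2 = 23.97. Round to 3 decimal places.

At P_1 = 21.94 and P_2 = 23.97: Q_1 = 1543.763.
∂Q_1/∂P_2 = 1.6P_1 = 1.6(21.94) = 35.1040.
ε = (∂Q_1/∂P_2)(P_2/Q_1) = 35.1040 × (23.97/1543.763) ≈ 0.545.

0.545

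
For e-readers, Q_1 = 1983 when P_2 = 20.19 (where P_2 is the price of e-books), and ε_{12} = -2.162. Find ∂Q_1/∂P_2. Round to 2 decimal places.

-212.35

ε = (∂Q_1/∂P_2)·(P_2/Q_1) ⇒ ∂Q_1/∂P_2 = ε·Q_1/P_2 = -2.162 × 1983/20.19 ≈ -212.35.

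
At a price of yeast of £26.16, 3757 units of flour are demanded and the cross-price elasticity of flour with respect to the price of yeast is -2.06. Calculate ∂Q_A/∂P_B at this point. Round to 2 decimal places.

-295.85

ε = (∂Q_A/∂P_B)·(P_B/Q_A) ⇒ ∂Q_A/∂P_B = ε·Q_A/P_B = -2.06 × 3757/26.16 ≈ -295.85.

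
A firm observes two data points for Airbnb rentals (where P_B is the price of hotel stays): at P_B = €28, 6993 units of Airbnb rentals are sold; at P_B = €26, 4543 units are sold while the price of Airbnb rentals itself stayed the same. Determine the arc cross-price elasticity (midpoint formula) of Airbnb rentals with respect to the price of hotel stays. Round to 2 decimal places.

ΔQ_A = 4543 − 6993 = -2450; ΔP_B = 26 − 28 = -2.
Midpoints: Q̄_A = 5768.0, P̄_B = 27.00.
ε = (ΔQ_A/Q̄_A)/(ΔP_B/P̄_B) = (-2450/5768.0)/(-2/27.00) ≈ 5.73.
ε > 0: Airbnb rentals and hotel stays are substitutes.

5.73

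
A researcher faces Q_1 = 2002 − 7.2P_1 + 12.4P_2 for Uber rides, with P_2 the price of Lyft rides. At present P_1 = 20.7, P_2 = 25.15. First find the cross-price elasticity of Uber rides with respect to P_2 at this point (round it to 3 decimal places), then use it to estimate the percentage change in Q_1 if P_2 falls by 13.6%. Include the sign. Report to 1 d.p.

At P_1 = 20.7, P_2 = 25.15: Q_1 = 2164.82.
∂Q_1/∂P_2 = 12.4.
ε = (∂Q_1/∂P_2)(P_2/Q_1) = 12.4000 × 25.15/2164.82 ≈ 0.144.
%ΔQ_1 ≈ ε × %ΔP_2 = 0.144 × (-13.6%) = -2.0%.

-2.0%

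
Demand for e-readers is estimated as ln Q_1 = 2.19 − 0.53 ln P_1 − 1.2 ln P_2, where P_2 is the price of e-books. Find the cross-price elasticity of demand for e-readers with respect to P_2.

In a log-linear (constant-elasticity) demand function, the coefficient on ln P_2 is the cross-price elasticity.
ε = -1.20. Negative, so e-readers and e-books are complements.

-1.20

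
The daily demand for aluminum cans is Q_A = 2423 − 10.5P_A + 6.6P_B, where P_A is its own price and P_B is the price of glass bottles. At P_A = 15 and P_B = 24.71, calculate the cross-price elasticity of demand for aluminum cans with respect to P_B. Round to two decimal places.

At P_A = 15 and P_B = 24.71: Q_A = 2428.586.
∂Q_A/∂P_B = 6.6.
ε = (∂Q_A/∂P_B)(P_B/Q_A) = 6.6 × (24.71/2428.586) ≈ 0.07.

0.07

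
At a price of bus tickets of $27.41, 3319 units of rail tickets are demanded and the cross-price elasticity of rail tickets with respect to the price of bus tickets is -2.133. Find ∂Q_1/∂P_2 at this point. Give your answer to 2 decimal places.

ε = (∂Q_1/∂P_2)·(P_2/Q_1) ⇒ ∂Q_1/∂P_2 = ε·Q_1/P_2 = -2.133 × 3319/27.41 ≈ -258.28.

-258.28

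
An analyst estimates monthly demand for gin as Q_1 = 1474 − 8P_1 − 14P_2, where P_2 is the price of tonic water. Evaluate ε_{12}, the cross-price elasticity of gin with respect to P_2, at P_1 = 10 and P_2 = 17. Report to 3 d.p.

-0.206

At P_1 = 10 and P_2 = 17: Q_1 = 1156.
∂Q_1/∂P_2 = -14.
ε = (∂Q_1/∂P_2)(P_2/Q_1) = -14 × (17/1156) ≈ -0.206.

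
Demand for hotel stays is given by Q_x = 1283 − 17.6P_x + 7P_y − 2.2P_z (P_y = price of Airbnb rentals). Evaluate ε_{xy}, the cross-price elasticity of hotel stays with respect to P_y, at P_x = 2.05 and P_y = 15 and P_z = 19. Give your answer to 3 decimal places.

At P_x = 2.05 and P_y = 15 and P_z = 19: Q_x = 1310.12.
∂Q_x/∂P_y = 7.
ε = (∂Q_x/∂P_y)(P_y/Q_x) = 7 × (15/1310.12) ≈ 0.080.

0.080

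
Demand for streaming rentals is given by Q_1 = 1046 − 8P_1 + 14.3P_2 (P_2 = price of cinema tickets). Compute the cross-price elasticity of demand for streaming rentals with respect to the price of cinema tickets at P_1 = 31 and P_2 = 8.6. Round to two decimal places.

At P_1 = 31 and P_2 = 8.6: Q_1 = 920.98.
∂Q_1/∂P_2 = 14.3.
ε = (∂Q_1/∂P_2)(P_2/Q_1) = 14.3 × (8.6/920.98) ≈ 0.13.
Since ε > 0, streaming rentals and cinema tickets are substitutes.

0.13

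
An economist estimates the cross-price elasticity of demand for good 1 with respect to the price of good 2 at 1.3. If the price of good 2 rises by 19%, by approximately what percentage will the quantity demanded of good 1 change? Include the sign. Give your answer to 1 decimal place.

%ΔQ ≈ ε × %ΔP of good 2 = 1.3 × (19%) = 24.7%.

24.7%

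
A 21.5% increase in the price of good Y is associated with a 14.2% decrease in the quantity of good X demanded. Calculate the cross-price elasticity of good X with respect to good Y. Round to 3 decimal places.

-0.660

ε = (%ΔQ of good X) / (%ΔP of good Y) = (-14.2%) / (21.5%) ≈ -0.660.
Negative cross-price elasticity: complements.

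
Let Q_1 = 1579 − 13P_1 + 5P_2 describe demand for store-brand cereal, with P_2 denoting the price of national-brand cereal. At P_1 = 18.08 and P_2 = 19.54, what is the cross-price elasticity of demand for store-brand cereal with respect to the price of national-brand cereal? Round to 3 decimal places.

At P_1 = 18.08 and P_2 = 19.54: Q_1 = 1441.66.
∂Q_1/∂P_2 = 5.
ε = (∂Q_1/∂P_2)(P_2/Q_1) = 5 × (19.54/1441.66) ≈ 0.068.
Since ε > 0, store-brand cereal and national-brand cereal are substitutes.

0.068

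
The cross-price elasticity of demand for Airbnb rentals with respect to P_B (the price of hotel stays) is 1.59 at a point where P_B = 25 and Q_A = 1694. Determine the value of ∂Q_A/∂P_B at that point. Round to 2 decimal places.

107.74

ε = (∂Q_A/∂P_B)·(P_B/Q_A) ⇒ ∂Q_A/∂P_B = ε·Q_A/P_B = 1.59 × 1694/25 ≈ 107.74.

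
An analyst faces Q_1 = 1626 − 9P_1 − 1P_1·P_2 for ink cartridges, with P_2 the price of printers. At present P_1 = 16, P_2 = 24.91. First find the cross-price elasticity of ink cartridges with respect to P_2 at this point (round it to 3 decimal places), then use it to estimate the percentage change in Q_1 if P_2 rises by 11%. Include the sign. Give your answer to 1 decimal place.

-4.0%

At P_1 = 16, P_2 = 24.91: Q_1 = 1083.44.
∂Q_1/∂P_2 = -1P_1 = -16.0000.
ε = (∂Q_1/∂P_2)(P_2/Q_1) = -16.0000 × 24.91/1083.44 ≈ -0.368.
%ΔQ_1 ≈ ε × %ΔP_2 = -0.368 × (11%) = -4.0%.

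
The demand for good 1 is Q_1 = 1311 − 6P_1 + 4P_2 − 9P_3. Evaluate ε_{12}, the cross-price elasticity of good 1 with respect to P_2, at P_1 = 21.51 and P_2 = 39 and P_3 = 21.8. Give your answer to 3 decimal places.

At P_1 = 21.51 and P_2 = 39 and P_3 = 21.8: Q_1 = 1141.74.
∂Q_1/∂P_2 = 4.
ε = (∂Q_1/∂P_2)(P_2/Q_1) = 4 × (39/1141.74) ≈ 0.137.

0.137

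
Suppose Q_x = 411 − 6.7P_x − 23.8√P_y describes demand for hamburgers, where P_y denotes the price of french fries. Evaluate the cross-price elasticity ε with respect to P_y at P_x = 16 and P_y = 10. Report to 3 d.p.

At P_x = 16 and P_y = 10: Q_x = 228.538.
∂Q_x/∂P_y = -23.8/(2√P_y) = -23.8/(2√10) = -3.7631.
ε = (∂Q_x/∂P_y)(P_y/Q_x) = -3.7631 × (10/228.538) ≈ -0.165.
ε < 0: complements.

-0.165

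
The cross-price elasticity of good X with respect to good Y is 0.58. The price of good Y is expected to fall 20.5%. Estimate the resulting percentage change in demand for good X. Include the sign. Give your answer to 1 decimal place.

%ΔQ ≈ ε × %ΔP of good Y = 0.58 × (-20.5%) = -11.9%.

-11.9%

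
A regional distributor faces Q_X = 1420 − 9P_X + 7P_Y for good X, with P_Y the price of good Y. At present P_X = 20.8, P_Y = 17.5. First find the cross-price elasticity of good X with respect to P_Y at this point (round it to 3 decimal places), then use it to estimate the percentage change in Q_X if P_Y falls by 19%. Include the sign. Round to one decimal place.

-1.7%

At P_X = 20.8, P_Y = 17.5: Q_X = 1355.3.
∂Q_X/∂P_Y = 7.
ε = (∂Q_X/∂P_Y)(P_Y/Q_X) = 7.0000 × 17.5/1355.3 ≈ 0.090.
%ΔQ_X ≈ ε × %ΔP_Y = 0.090 × (-19%) = -1.7%.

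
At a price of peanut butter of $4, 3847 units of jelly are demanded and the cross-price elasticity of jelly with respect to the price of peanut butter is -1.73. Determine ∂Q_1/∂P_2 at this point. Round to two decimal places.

-1663.83

ε = (∂Q_1/∂P_2)·(P_2/Q_1) ⇒ ∂Q_1/∂P_2 = ε·Q_1/P_2 = -1.73 × 3847/4 ≈ -1663.83.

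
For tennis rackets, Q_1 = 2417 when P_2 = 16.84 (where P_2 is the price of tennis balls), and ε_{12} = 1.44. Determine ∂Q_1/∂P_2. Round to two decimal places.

206.68

ε = (∂Q_1/∂P_2)·(P_2/Q_1) ⇒ ∂Q_1/∂P_2 = ε·Q_1/P_2 = 1.44 × 2417/16.84 ≈ 206.68.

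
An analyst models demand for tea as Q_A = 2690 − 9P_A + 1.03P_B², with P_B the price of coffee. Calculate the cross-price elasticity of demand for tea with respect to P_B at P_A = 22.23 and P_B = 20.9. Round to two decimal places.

At P_A = 22.23 and P_B = 20.9: Q_A = 2939.844.
∂Q_A/∂P_B = 2.06P_B = 2.06(20.9) = 43.0540.
ε = (∂Q_A/∂P_B)(P_B/Q_A) = 43.0540 × (20.9/2939.844) ≈ 0.31.
ε > 0: substitutes.

0.31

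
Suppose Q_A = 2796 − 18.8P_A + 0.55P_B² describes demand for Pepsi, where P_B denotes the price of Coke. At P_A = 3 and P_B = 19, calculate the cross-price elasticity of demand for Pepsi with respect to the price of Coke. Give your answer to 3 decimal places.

At P_A = 3 and P_B = 19: Q_A = 2938.15.
∂Q_A/∂P_B = 1.1P_B = 1.1(19) = 20.9000.
ε = (∂Q_A/∂P_B)(P_B/Q_A) = 20.9000 × (19/2938.15) ≈ 0.135.

0.135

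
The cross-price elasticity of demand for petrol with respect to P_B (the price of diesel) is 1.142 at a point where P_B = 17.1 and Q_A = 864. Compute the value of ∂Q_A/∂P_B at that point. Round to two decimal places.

57.70

ε = (∂Q_A/∂P_B)·(P_B/Q_A) ⇒ ∂Q_A/∂P_B = ε·Q_A/P_B = 1.142 × 864/17.1 ≈ 57.70.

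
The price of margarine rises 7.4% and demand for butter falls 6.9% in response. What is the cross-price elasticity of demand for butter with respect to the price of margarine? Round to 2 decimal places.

-0.93

ε = (%ΔQ of butter) / (%ΔP of margarine) = (-6.9%) / (7.4%) ≈ -0.93.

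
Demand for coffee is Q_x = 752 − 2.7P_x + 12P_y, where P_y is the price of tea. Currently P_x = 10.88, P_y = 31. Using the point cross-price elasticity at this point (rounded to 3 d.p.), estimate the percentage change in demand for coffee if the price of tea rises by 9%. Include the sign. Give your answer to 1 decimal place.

3.1%

At P_x = 10.88, P_y = 31: Q_x = 1094.624.
∂Q_x/∂P_y = 12.
ε = (∂Q_x/∂P_y)(P_y/Q_x) = 12.0000 × 31/1094.624 ≈ 0.340.
%ΔQ_x ≈ ε × %ΔP_y = 0.340 × (9%) = 3.1%.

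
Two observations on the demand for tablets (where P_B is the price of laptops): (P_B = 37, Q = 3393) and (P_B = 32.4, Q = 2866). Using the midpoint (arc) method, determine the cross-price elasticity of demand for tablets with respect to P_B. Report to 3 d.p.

1.270

ΔQ_A = 2866 − 3393 = -527; ΔP_B = 32.4 − 37 = -4.6.
Midpoints: Q̄_A = 3129.5, P̄_B = 34.70.
ε = (ΔQ_A/Q̄_A)/(ΔP_B/P̄_B) = (-527/3129.5)/(-4.6/34.70) ≈ 1.270.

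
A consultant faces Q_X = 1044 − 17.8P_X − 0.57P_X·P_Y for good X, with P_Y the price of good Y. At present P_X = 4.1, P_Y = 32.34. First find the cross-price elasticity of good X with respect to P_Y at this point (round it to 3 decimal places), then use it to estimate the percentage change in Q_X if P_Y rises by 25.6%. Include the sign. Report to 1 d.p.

At P_X = 4.1, P_Y = 32.34: Q_X = 895.441.
∂Q_X/∂P_Y = -0.57P_X = -2.3370.
ε = (∂Q_X/∂P_Y)(P_Y/Q_X) = -2.3370 × 32.34/895.441 ≈ -0.084.
%ΔQ_X ≈ ε × %ΔP_Y = -0.084 × (25.6%) = -2.2%.

-2.2%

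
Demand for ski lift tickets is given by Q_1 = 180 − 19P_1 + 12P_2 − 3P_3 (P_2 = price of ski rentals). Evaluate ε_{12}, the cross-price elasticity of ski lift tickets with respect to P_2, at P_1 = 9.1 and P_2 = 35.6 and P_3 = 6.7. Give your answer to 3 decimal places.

1.031

At P_1 = 9.1 and P_2 = 35.6 and P_3 = 6.7: Q_1 = 414.2.
∂Q_1/∂P_2 = 12.
ε = (∂Q_1/∂P_2)(P_2/Q_1) = 12 × (35.6/414.2) ≈ 1.031.
Since ε > 0, ski lift tickets and ski rentals are substitutes.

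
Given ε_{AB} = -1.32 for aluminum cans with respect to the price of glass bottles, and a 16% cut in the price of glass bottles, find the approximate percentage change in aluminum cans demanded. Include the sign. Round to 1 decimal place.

%ΔQ ≈ ε × %ΔP of glass bottles = -1.32 × (-16%) = 21.1%.
Demand for aluminum cans rises by about 21.1%.

21.1%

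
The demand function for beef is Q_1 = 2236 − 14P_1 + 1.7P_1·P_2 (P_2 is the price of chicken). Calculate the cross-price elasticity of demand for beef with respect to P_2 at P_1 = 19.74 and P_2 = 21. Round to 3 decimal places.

At P_1 = 19.74 and P_2 = 21: Q_1 = 2664.358.
∂Q_1/∂P_2 = 1.7P_1 = 1.7(19.74) = 33.5580.
ε = (∂Q_1/∂P_2)(P_2/Q_1) = 33.5580 × (21/2664.358) ≈ 0.264.

0.264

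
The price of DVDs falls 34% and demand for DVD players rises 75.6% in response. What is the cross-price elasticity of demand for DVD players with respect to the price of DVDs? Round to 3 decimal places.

ε = (%ΔQ of DVD players) / (%ΔP of DVDs) = (75.6%) / (-34%) ≈ -2.224.
Negative cross-price elasticity: complements.

-2.224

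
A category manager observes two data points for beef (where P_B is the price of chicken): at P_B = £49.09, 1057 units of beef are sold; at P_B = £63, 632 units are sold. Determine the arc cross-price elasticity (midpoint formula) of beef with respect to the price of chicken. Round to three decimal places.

ΔQ_A = 632 − 1057 = -425; ΔP_B = 63 − 49.09 = 13.91.
Midpoints: Q̄_A = 844.5, P̄_B = 56.05.
ε = (ΔQ_A/Q̄_A)/(ΔP_B/P̄_B) = (-425/844.5)/(13.91/56.05) ≈ -2.028.

-2.028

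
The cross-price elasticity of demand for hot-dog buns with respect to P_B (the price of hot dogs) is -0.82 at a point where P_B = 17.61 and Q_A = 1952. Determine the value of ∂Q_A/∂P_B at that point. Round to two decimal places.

ε = (∂Q_A/∂P_B)·(P_B/Q_A) ⇒ ∂Q_A/∂P_B = ε·Q_A/P_B = -0.82 × 1952/17.61 ≈ -90.89.

-90.89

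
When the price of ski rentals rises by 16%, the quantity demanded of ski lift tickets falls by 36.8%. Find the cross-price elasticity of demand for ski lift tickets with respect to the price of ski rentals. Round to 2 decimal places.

ε = (%ΔQ of ski lift tickets) / (%ΔP of ski rentals) = (-36.8%) / (16%) ≈ -2.30.
Negative cross-price elasticity: complements.

-2.30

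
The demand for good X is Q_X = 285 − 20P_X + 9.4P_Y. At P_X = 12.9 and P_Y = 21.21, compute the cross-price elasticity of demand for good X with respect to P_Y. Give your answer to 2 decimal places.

At P_X = 12.9 and P_Y = 21.21: Q_X = 226.374.
∂Q_X/∂P_Y = 9.4.
ε = (∂Q_X/∂P_Y)(P_Y/Q_X) = 9.4 × (21.21/226.374) ≈ 0.88.
Since ε > 0, good X and good Y are substitutes.

0.88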